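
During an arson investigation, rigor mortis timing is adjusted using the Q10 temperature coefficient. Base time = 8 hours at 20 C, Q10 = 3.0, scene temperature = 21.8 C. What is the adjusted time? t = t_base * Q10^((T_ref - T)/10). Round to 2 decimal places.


Rigor mortis time adjustment:
Exponent = (T_ref - T_actual) / 10 = (20 - 21.8) / 10 = -0.18
Q10 factor = 3.0^-0.18 = 0.82057
t_adjusted = 8 * 0.82057 = 6.56 hours

6.56


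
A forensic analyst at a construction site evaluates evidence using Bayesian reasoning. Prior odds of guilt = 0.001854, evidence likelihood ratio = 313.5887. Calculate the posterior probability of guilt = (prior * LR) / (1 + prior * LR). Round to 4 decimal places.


Bayesian evidence evaluation:
Posterior odds = prior_odds * LR = 0.001854 * 313.5887 = 0.5813934
Posterior probability = posterior_odds / (1 + posterior_odds)
= 0.5813934 / (1 + 0.5813934)
= 0.5813934 / 1.5813934
= 0.3676

0.3676


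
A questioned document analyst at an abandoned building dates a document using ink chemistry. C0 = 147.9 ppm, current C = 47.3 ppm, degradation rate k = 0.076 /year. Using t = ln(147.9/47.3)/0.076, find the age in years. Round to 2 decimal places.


Document age estimation:
C0/C = 147.9 / 47.3 = 3.12685
ln(C0/C) = 1.140026
t = 1.140026 / 0.076 = 15.00 years

15.00


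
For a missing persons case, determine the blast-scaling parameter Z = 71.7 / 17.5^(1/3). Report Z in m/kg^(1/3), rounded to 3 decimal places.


Scaled distance calculation:
W^(1/3) = 17.5^(1/3) = 2.596247
Z = R / W^(1/3) = 71.7 / 2.596247
Z = 27.617 m/kg^(1/3)

27.617


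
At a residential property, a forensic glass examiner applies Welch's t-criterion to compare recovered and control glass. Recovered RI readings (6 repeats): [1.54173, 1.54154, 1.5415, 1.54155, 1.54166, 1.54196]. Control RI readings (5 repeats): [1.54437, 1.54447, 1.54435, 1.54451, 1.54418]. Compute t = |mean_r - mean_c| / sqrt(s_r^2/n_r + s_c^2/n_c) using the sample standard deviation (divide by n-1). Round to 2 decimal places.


Welch's t-criterion for glass RI comparison:
Recovered mean = sum / n_r = 9.24994 / 6 = 1.5416567
Control mean = sum / n_c = 7.72188 / 5 = 1.544376
Recovered sample variance s_r^2 = 2.93867e-08
Control sample variance s_c^2 = 1.648e-08
Welch SE (unpooled) = sqrt(s_r^2/n_r + s_c^2/n_c) = sqrt(4.89778e-09 + 3.296e-09) = sqrt(8.19378e-09) = 9.05195e-05
|mean_r - mean_c| = 0.00271933
t = 0.00271933 / 9.05195e-05 = 30.04

30.04


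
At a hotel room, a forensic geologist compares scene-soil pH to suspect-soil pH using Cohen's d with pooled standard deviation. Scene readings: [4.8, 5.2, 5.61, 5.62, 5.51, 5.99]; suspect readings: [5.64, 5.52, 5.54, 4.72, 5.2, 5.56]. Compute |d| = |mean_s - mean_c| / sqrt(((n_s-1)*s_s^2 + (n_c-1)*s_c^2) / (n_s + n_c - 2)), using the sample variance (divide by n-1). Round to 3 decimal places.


Pooled-variance Cohen's d for soil pH comparison:
Scene mean = 32.73 / 6 = 5.455
Suspect mean = 32.18 / 6 = 5.363333
Scene sample variance s_s^2 = 0.16691
Suspect sample variance s_c^2 = 0.122307
Pooled variance = ((n_s-1)*s_s^2 + (n_c-1)*s_c^2) / (n_s + n_c - 2) = 0.144608
Pooled SD = sqrt(0.144608) = 0.380274
Mean difference = 0.091667
|d| = |0.091667| / 0.380274 = 0.241

0.241


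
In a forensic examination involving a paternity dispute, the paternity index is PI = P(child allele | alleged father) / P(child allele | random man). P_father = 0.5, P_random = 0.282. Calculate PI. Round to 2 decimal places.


Paternity Index calculation:
PI = P(allele|father) / P(allele|random)
PI = 0.5 / 0.282
PI = 1.77

1.77


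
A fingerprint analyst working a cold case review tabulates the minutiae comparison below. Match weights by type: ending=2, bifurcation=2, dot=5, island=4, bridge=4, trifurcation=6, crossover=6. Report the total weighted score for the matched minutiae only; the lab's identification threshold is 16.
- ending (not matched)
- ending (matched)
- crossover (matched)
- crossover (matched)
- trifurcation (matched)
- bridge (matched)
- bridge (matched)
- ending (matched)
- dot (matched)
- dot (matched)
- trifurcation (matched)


Weighted minutiae match score:
  ending: not matched, +0
  ending: matched, +2 (running total 2)
  crossover: matched, +6 (running total 8)
  crossover: matched, +6 (running total 14)
  trifurcation: matched, +6 (running total 20)
  bridge: matched, +4 (running total 24)
  bridge: matched, +4 (running total 28)
  ending: matched, +2 (running total 30)
  dot: matched, +5 (running total 35)
  dot: matched, +5 (running total 40)
  trifurcation: matched, +6 (running total 46)
Total score = 46
Threshold = 16; verdict = identification

46


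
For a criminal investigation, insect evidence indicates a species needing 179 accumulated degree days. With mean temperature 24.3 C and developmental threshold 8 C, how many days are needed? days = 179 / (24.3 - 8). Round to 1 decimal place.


Insect development time:
Effective temperature = avg_temp - T_base = 24.3 - 8 = 16.3 C
Days = ADD / effective_temp = 179 / 16.3 = 11.0 days

11.0


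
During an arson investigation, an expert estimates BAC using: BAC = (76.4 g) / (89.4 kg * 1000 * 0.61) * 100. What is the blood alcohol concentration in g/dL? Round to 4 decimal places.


Applying the Widmark formula:
BAC = (dose_g / (body_wt * 1000 * r)) * 100
Denominator = 89.4 * 1000 * 0.61 = 54534
BAC = (76.4 / 54534) * 100
BAC = 0.1401 g/dL

0.1401


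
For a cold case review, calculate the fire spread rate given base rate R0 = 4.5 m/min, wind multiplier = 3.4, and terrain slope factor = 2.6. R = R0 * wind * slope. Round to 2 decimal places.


Fire spread rate calculation:
R = R0 * wind_factor * slope_factor
= 4.5 * 3.4 * 2.6
= 15.3 * 2.6
= 39.78 m/min

39.78


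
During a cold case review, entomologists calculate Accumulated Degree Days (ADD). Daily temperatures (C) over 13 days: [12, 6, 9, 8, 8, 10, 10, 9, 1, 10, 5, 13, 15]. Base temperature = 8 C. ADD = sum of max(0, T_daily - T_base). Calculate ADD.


Computing ADD day by day:
Day 1: max(0, 12 - 8) = 4
Day 2: max(0, 6 - 8) = 0
Day 3: max(0, 9 - 8) = 1
Day 4: max(0, 8 - 8) = 0
Day 5: max(0, 8 - 8) = 0
Day 6: max(0, 10 - 8) = 2
Day 7: max(0, 10 - 8) = 2
Day 8: max(0, 9 - 8) = 1
Day 9: max(0, 1 - 8) = 0
Day 10: max(0, 10 - 8) = 2
Day 11: max(0, 5 - 8) = 0
Day 12: max(0, 13 - 8) = 5
Day 13: max(0, 15 - 8) = 7
Total ADD = 24

24


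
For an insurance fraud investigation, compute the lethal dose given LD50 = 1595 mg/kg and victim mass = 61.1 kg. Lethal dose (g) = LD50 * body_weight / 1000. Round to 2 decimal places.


Lethal dose calculation:
Lethal dose = LD50 * body_weight / 1000
= 1595 * 61.1 / 1000
= 97454.5 / 1000
= 97.45 g

97.45


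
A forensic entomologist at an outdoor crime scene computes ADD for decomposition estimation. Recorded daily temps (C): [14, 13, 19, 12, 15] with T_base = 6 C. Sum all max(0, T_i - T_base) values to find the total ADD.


Computing ADD day by day:
Day 1: max(0, 14 - 6) = 8
Day 2: max(0, 13 - 6) = 7
Day 3: max(0, 19 - 6) = 13
Day 4: max(0, 12 - 6) = 6
Day 5: max(0, 15 - 6) = 9
Total ADD = 43

43


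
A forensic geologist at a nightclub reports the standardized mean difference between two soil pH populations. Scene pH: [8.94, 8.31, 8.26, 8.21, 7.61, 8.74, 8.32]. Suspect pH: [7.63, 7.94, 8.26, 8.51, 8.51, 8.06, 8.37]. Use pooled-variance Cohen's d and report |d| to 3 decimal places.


Pooled-variance Cohen's d for soil pH comparison:
Scene mean = 58.39 / 7 = 8.341429
Suspect mean = 57.28 / 7 = 8.182857
Scene sample variance s_s^2 = 0.179581
Suspect sample variance s_c^2 = 0.10579
Pooled variance = ((n_s-1)*s_s^2 + (n_c-1)*s_c^2) / (n_s + n_c - 2) = 0.142686
Pooled SD = sqrt(0.142686) = 0.377738
Mean difference = 0.158571
|d| = |0.158571| / 0.377738 = 0.420

0.420


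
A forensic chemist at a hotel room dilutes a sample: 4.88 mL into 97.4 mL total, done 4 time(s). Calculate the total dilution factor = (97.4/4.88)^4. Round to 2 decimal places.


Dilution factor calculation:
Single dilution = V_total / V_sample = 97.4 / 4.88 ≈ 19.959016
Number of dilutions = 4
Total DF = (97.4 / 4.88)^4 (full precision, rounded at the end) = 158692.55

158692.55


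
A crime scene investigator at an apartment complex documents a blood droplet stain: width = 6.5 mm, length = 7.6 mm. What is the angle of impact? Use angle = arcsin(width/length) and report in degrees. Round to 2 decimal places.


Blood spatter impact angle calculation:
width / length = 6.5 / 7.6 = 0.855263
angle = arcsin(0.855263)
angle = 58.79 degrees

58.79


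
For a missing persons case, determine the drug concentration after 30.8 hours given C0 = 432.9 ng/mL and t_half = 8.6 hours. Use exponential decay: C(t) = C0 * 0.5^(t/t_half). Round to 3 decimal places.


Drug concentration decay:
Number of half-lives = t / t_half = 30.8 / 8.6 = 3.581395
Decay factor = 0.5^3.581395 = 0.08353966
C(t) = 432.9 * 0.08353966 = 36.164 ng/mL

36.164


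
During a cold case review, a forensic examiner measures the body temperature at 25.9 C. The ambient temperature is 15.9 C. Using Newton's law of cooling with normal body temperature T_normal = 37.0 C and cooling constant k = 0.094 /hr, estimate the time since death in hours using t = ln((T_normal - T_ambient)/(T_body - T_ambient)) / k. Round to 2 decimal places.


Using Newton's law of cooling:
t = ln((T_normal - T_ambient) / (T_body - T_ambient)) / k
T_normal - T_ambient = 21.1
T_body - T_ambient = 10.0
Ratio = 2.11
ln(ratio) = 0.746688
t = 0.746688 / 0.094 = 7.94 hours

7.94


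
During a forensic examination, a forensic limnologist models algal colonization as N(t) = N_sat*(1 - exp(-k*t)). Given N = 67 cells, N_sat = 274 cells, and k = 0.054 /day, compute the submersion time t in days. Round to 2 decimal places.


PMSI from diatom colonization curve:
N / N_sat = 67 / 274 = 0.244526
1 - N/N_sat = 0.755474
ln(1 - N/N_sat) = -0.28041
t = -ln(1 - N/N_sat) / k = -(-0.28041) / 0.054 = 5.19 days

5.19


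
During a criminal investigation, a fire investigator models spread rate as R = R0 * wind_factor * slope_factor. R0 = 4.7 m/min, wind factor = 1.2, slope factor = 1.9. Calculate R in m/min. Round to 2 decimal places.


Fire spread rate calculation:
R = R0 * wind_factor * slope_factor
= 4.7 * 1.2 * 1.9
= 5.64 * 1.9
= 10.72 m/min

10.72


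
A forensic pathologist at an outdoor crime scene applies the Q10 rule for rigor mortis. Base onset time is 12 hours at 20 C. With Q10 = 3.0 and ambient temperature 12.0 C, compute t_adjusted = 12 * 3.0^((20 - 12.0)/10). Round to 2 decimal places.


Rigor mortis time adjustment:
Exponent = (T_ref - T_actual) / 10 = (20 - 12.0) / 10 = 0.8
Q10 factor = 3.0^0.8 = 2.40822
t_adjusted = 12 * 2.40822 = 28.90 hours

28.90


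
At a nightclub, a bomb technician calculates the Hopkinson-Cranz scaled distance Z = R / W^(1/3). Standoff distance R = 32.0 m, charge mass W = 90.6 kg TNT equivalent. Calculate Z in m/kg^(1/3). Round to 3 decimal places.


Scaled distance calculation:
W^(1/3) = 90.6^(1/3) = 4.491341
Z = R / W^(1/3) = 32.0 / 4.491341
Z = 7.125 m/kg^(1/3)

7.125


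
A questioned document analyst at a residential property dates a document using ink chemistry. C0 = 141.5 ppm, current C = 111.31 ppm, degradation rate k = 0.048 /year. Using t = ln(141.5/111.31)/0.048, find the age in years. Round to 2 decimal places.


Document age estimation:
C0/C = 141.5 / 111.31 = 1.271225
ln(C0/C) = 0.239981
t = 0.239981 / 0.048 = 5.00 years

5.00


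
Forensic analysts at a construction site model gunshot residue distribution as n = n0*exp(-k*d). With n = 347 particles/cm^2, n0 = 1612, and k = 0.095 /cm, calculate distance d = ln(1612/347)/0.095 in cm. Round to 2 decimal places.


GSR distance calculation:
n0/n = 1612 / 347 = 4.645533
ln(n0/n) = 1.535906
d = 1.535906 / 0.095 = 16.17 cm

16.17


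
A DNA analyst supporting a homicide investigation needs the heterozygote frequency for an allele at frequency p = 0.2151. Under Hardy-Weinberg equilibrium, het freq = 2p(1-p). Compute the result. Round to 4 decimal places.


Hardy-Weinberg heterozygote frequency:
q = 1 - p = 1 - 0.2151 = 0.7849
2pq = 2 * 0.2151 * 0.7849 = 0.3377

0.3377


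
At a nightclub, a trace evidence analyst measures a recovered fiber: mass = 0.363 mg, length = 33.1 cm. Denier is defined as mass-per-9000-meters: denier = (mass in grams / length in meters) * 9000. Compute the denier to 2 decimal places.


Denier calculation:
Mass in grams = 0.363 mg / 1000 = 0.000363 g
Length in meters = 33.1 cm / 100 = 0.331 m
Linear density = mass / length = 0.000363 / 0.331 = 0.00109668 g/m
Denier = (g/m) * 9000 = 0.00109668 * 9000 = 9.87

9.87


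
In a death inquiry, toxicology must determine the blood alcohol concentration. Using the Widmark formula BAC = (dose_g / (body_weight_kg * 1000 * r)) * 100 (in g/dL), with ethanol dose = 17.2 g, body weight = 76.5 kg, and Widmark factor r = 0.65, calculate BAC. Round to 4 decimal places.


Applying the Widmark formula:
BAC = (dose_g / (body_wt * 1000 * r)) * 100
Denominator = 76.5 * 1000 * 0.65 = 49725
BAC = (17.2 / 49725) * 100
BAC = 0.0346 g/dL

0.0346


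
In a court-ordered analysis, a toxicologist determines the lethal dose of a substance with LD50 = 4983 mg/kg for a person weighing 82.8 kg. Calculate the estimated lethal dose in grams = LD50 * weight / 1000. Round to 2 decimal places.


Lethal dose calculation:
Lethal dose = LD50 * body_weight / 1000
= 4983 * 82.8 / 1000
= 412592.4 / 1000
= 412.59 g

412.59


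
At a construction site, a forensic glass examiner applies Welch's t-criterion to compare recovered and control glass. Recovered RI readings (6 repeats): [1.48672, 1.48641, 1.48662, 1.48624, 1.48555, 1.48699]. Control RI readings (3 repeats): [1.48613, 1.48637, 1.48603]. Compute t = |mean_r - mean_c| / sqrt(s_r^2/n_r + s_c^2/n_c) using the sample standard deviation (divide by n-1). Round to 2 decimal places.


Welch's t-criterion for glass RI comparison:
Recovered mean = sum / n_r = 8.91853 / 6 = 1.4864217
Control mean = sum / n_c = 4.45853 / 3 = 1.4861767
Recovered sample variance s_r^2 = 2.48857e-07
Control sample variance s_c^2 = 3.05333e-08
Welch SE (unpooled) = sqrt(s_r^2/n_r + s_c^2/n_c) = sqrt(4.14761e-08 + 1.01778e-08) = sqrt(5.16539e-08) = 0.000227275
|mean_r - mean_c| = 0.000245
t = 0.000245 / 0.000227275 = 1.08

1.08


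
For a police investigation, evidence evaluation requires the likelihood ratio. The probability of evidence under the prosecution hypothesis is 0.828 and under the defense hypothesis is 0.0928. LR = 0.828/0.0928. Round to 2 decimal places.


Likelihood ratio calculation:
LR = P(E|Hp) / P(E|Hd)
LR = 0.828 / 0.0928
LR = 8.92

8.92


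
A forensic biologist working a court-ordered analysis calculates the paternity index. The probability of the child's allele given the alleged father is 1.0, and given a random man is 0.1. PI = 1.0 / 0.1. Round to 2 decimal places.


Paternity Index calculation:
PI = P(allele|father) / P(allele|random)
PI = 1.0 / 0.1
PI = 10.00

10.00


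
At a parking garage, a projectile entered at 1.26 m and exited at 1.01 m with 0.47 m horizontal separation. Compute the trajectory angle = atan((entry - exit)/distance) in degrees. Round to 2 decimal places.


Bullet trajectory angle:
Height difference = 1.26 - 1.01 = 0.25 m
angle = atan(0.25 / 0.47)
angle = atan(0.531915)
angle = 28.01 degrees

28.01


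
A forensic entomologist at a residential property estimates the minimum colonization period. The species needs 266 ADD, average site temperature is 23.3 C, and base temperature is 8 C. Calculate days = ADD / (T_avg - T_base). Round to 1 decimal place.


Insect development time:
Effective temperature = avg_temp - T_base = 23.3 - 8 = 15.3 C
Days = ADD / effective_temp = 266 / 15.3 = 17.4 days

17.4


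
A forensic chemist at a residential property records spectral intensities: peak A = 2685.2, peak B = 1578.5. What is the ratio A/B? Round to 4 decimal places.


Spectral peak ratio:
Peak A = 2685.2 counts
Peak B = 1578.5 counts
Ratio = 2685.2 / 1578.5 = 1.7011

1.7011


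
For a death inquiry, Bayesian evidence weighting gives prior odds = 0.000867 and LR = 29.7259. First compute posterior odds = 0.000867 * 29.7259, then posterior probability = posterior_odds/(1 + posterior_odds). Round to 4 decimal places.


Bayesian evidence evaluation:
Posterior odds = prior_odds * LR = 0.000867 * 29.7259 = 0.02577236
Posterior probability = posterior_odds / (1 + posterior_odds)
= 0.02577236 / (1 + 0.02577236)
= 0.02577236 / 1.02577236
= 0.0251

0.0251


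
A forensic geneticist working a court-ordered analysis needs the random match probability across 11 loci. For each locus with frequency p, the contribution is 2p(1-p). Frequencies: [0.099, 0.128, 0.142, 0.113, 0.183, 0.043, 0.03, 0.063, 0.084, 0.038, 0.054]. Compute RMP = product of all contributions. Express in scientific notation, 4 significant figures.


Computing RMP for 11 loci:
Locus 1: 2 * 0.099 * 0.901 = 0.178398
Locus 2: 2 * 0.128 * 0.872 = 0.223232
Locus 3: 2 * 0.142 * 0.858 = 0.243672
Locus 4: 2 * 0.113 * 0.887 = 0.200462
Locus 5: 2 * 0.183 * 0.817 = 0.299022
Locus 6: 2 * 0.043 * 0.957 = 0.082302
Locus 7: 2 * 0.03 * 0.97 = 0.0582
Locus 8: 2 * 0.063 * 0.937 = 0.118062
Locus 9: 2 * 0.084 * 0.916 = 0.153888
Locus 10: 2 * 0.038 * 0.962 = 0.073112
Locus 11: 2 * 0.054 * 0.946 = 0.102168
RMP = 3.781e-10

3.781e-10


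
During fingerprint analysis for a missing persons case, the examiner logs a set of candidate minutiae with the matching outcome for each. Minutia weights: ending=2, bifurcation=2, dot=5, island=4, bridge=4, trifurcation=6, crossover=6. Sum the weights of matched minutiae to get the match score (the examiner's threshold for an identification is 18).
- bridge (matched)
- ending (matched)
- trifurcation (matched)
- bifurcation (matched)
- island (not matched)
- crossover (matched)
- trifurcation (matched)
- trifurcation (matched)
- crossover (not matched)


Weighted minutiae match score:
  bridge: matched, +4 (running total 4)
  ending: matched, +2 (running total 6)
  trifurcation: matched, +6 (running total 12)
  bifurcation: matched, +2 (running total 14)
  island: not matched, +0
  crossover: matched, +6 (running total 20)
  trifurcation: matched, +6 (running total 26)
  trifurcation: matched, +6 (running total 32)
  crossover: not matched, +0
Total score = 32
Threshold = 18; verdict = identification

32


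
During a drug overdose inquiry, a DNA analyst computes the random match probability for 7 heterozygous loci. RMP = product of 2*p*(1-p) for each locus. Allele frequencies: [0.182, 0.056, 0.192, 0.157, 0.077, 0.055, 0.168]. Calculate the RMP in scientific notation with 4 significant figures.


Computing RMP for 7 loci:
Locus 1: 2 * 0.182 * 0.818 = 0.297752
Locus 2: 2 * 0.056 * 0.944 = 0.105728
Locus 3: 2 * 0.192 * 0.808 = 0.310272
Locus 4: 2 * 0.157 * 0.843 = 0.264702
Locus 5: 2 * 0.077 * 0.923 = 0.142142
Locus 6: 2 * 0.055 * 0.945 = 0.10395
Locus 7: 2 * 0.168 * 0.832 = 0.279552
RMP = 1.068e-05

1.068e-05


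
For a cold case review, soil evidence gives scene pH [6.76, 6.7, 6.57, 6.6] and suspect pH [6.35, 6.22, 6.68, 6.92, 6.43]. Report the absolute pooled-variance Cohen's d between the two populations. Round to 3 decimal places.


Pooled-variance Cohen's d for soil pH comparison:
Scene mean = 26.63 / 4 = 6.6575
Suspect mean = 32.6 / 5 = 6.52
Scene sample variance s_s^2 = 0.007758
Suspect sample variance s_c^2 = 0.07815
Pooled variance = ((n_s-1)*s_s^2 + (n_c-1)*s_c^2) / (n_s + n_c - 2) = 0.047982
Pooled SD = sqrt(0.047982) = 0.219048
Mean difference = 0.1375
|d| = |0.1375| / 0.219048 = 0.628

0.628


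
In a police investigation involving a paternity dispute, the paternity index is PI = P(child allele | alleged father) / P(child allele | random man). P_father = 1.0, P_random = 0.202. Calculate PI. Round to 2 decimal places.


Paternity Index calculation:
PI = P(allele|father) / P(allele|random)
PI = 1.0 / 0.202
PI = 4.95

4.95


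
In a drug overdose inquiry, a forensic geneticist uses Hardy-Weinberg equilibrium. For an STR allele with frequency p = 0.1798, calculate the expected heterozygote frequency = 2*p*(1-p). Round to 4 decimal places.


Hardy-Weinberg heterozygote frequency:
q = 1 - p = 1 - 0.1798 = 0.8202
2pq = 2 * 0.1798 * 0.8202 = 0.2949

0.2949


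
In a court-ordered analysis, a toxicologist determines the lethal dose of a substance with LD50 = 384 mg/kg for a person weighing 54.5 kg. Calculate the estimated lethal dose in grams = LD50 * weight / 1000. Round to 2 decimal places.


Lethal dose calculation:
Lethal dose = LD50 * body_weight / 1000
= 384 * 54.5 / 1000
= 20928 / 1000
= 20.93 g

20.93


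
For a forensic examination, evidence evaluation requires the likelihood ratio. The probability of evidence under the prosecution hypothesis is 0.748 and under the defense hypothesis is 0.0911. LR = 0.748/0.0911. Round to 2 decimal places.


Likelihood ratio calculation:
LR = P(E|Hp) / P(E|Hd)
LR = 0.748 / 0.0911
LR = 8.21

8.21


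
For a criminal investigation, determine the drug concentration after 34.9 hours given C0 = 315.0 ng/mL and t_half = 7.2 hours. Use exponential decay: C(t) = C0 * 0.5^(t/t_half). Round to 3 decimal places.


Drug concentration decay:
Number of half-lives = t / t_half = 34.9 / 7.2 = 4.847222
Decay factor = 0.5^4.847222 = 0.03474088
C(t) = 315.0 * 0.03474088 = 10.943 ng/mL

10.943


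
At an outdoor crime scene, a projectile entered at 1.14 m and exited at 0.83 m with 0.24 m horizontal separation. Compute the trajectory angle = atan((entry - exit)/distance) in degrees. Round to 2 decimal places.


Bullet trajectory angle:
Height difference = 1.14 - 0.83 = 0.31 m
angle = atan(0.31 / 0.24)
angle = atan(1.291667)
angle = 52.25 degrees

52.25


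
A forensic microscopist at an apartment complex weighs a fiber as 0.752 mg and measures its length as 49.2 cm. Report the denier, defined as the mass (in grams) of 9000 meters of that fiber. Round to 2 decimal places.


Denier calculation:
Mass in grams = 0.752 mg / 1000 = 0.000752 g
Length in meters = 49.2 cm / 100 = 0.492 m
Linear density = mass / length = 0.000752 / 0.492 = 0.00152846 g/m
Denier = (g/m) * 9000 = 0.00152846 * 9000 = 13.76

13.76


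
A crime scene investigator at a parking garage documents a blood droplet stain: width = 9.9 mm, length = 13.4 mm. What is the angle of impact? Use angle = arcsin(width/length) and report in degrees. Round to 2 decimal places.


Blood spatter impact angle calculation:
width / length = 9.9 / 13.4 = 0.738806
angle = arcsin(0.738806)
angle = 47.63 degrees

47.63


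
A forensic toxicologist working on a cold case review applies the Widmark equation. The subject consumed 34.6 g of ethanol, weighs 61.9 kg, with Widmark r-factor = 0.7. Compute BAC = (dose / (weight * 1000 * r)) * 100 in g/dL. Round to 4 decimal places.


Applying the Widmark formula:
BAC = (dose_g / (body_wt * 1000 * r)) * 100
Denominator = 61.9 * 1000 * 0.7 = 43330
BAC = (34.6 / 43330) * 100
BAC = 0.0799 g/dL

0.0799


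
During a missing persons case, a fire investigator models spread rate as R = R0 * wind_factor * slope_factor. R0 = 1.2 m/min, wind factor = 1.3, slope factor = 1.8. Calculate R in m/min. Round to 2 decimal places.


Fire spread rate calculation:
R = R0 * wind_factor * slope_factor
= 1.2 * 1.3 * 1.8
= 1.56 * 1.8
= 2.81 m/min

2.81


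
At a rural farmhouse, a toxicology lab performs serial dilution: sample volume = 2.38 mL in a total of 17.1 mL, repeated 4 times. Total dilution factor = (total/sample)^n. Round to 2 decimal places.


Dilution factor calculation:
Single dilution = V_total / V_sample = 17.1 / 2.38 ≈ 7.184874
Number of dilutions = 4
Total DF = (17.1 / 2.38)^4 (full precision, rounded at the end) = 2664.87

2664.87


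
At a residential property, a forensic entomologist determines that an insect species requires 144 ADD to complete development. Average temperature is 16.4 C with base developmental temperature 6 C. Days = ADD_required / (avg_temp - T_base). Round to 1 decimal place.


Insect development time:
Effective temperature = avg_temp - T_base = 16.4 - 6 = 10.4 C
Days = ADD / effective_temp = 144 / 10.4 = 13.8 days

13.8


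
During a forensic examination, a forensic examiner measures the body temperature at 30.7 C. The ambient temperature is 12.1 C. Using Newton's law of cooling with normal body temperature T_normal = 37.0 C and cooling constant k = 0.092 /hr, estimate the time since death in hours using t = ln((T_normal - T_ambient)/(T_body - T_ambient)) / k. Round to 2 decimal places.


Using Newton's law of cooling:
t = ln((T_normal - T_ambient) / (T_body - T_ambient)) / k
T_normal - T_ambient = 24.9
T_body - T_ambient = 18.6
Ratio = 1.33871
ln(ratio) = 0.291706
t = 0.291706 / 0.092 = 3.17 hours

3.17


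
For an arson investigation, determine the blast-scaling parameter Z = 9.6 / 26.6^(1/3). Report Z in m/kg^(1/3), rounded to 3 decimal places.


Scaled distance calculation:
W^(1/3) = 26.6^(1/3) = 2.985111
Z = R / W^(1/3) = 9.6 / 2.985111
Z = 3.216 m/kg^(1/3)

3.216


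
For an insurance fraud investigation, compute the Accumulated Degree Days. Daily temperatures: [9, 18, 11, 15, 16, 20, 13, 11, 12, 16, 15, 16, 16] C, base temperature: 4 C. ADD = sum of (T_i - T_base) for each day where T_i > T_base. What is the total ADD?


Computing ADD day by day:
Day 1: max(0, 9 - 4) = 5
Day 2: max(0, 18 - 4) = 14
Day 3: max(0, 11 - 4) = 7
Day 4: max(0, 15 - 4) = 11
Day 5: max(0, 16 - 4) = 12
Day 6: max(0, 20 - 4) = 16
Day 7: max(0, 13 - 4) = 9
Day 8: max(0, 11 - 4) = 7
Day 9: max(0, 12 - 4) = 8
Day 10: max(0, 16 - 4) = 12
Day 11: max(0, 15 - 4) = 11
Day 12: max(0, 16 - 4) = 12
Day 13: max(0, 16 - 4) = 12
Total ADD = 136

136


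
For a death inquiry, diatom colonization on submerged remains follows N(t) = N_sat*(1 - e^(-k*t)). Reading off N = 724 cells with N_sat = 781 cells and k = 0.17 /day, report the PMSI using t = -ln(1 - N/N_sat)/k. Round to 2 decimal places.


PMSI from diatom colonization curve:
N / N_sat = 724 / 781 = 0.927017
1 - N/N_sat = 0.072983
ln(1 - N/N_sat) = -2.617529
t = -ln(1 - N/N_sat) / k = -(-2.617529) / 0.17 = 15.40 days

15.40


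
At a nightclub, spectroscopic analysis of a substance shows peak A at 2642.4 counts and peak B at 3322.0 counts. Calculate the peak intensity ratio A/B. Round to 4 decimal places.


Spectral peak ratio:
Peak A = 2642.4 counts
Peak B = 3322.0 counts
Ratio = 2642.4 / 3322.0 = 0.7954

0.7954


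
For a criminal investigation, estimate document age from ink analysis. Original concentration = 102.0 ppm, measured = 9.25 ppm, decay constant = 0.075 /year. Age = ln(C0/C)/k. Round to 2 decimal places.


Document age estimation:
C0/C = 102.0 / 9.25 = 11.027027
ln(C0/C) = 2.400349
t = 2.400349 / 0.075 = 32.00 years

32.00


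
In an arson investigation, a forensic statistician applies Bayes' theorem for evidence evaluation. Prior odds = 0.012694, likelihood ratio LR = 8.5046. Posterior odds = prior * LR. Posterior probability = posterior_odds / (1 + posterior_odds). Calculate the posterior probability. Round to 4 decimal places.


Bayesian evidence evaluation:
Posterior odds = prior_odds * LR = 0.012694 * 8.5046 = 0.1079574
Posterior probability = posterior_odds / (1 + posterior_odds)
= 0.1079574 / (1 + 0.1079574)
= 0.1079574 / 1.1079574
= 0.0974

0.0974


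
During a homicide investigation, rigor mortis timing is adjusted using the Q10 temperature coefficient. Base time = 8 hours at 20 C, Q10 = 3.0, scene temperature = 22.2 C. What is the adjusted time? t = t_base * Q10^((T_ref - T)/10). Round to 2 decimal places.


Rigor mortis time adjustment:
Exponent = (T_ref - T_actual) / 10 = (20 - 22.2) / 10 = -0.22
Q10 factor = 3.0^-0.22 = 0.7853
t_adjusted = 8 * 0.7853 = 6.28 hours

6.28


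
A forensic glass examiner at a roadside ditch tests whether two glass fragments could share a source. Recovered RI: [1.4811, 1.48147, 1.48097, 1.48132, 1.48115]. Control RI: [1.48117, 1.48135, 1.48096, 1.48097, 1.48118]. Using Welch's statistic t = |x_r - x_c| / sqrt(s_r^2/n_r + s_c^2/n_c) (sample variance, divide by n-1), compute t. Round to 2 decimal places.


Welch's t-criterion for glass RI comparison:
Recovered mean = sum / n_r = 7.40601 / 5 = 1.481202
Control mean = sum / n_c = 7.40563 / 5 = 1.481126
Recovered sample variance s_r^2 = 3.817e-08
Control sample variance s_c^2 = 2.673e-08
Welch SE (unpooled) = sqrt(s_r^2/n_r + s_c^2/n_c) = sqrt(7.634e-09 + 5.346e-09) = sqrt(1.298e-08) = 0.00011393
|mean_r - mean_c| = 7.6e-05
t = 7.6e-05 / 0.00011393 = 0.67

0.67


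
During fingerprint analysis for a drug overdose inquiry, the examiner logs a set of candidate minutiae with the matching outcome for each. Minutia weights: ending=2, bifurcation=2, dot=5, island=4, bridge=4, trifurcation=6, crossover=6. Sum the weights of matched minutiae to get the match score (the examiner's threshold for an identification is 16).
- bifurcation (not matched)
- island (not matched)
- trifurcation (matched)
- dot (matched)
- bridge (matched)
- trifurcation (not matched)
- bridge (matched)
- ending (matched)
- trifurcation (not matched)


Weighted minutiae match score:
  bifurcation: not matched, +0
  island: not matched, +0
  trifurcation: matched, +6 (running total 6)
  dot: matched, +5 (running total 11)
  bridge: matched, +4 (running total 15)
  trifurcation: not matched, +0
  bridge: matched, +4 (running total 19)
  ending: matched, +2 (running total 21)
  trifurcation: not matched, +0
Total score = 21
Threshold = 16; verdict = identification

21


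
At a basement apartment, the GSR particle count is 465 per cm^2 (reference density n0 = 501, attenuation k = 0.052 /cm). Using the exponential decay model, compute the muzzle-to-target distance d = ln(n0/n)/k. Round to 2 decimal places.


GSR distance calculation:
n0/n = 501 / 465 = 1.077419
ln(n0/n) = 0.074568
d = 0.074568 / 0.052 = 1.43 cm

1.43


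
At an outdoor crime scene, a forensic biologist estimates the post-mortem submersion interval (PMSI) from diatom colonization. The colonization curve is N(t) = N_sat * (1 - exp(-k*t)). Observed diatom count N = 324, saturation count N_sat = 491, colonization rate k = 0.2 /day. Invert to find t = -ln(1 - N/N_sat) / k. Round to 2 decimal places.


PMSI from diatom colonization curve:
N / N_sat = 324 / 491 = 0.659878
1 - N/N_sat = 0.340122
ln(1 - N/N_sat) = -1.078451
t = -ln(1 - N/N_sat) / k = -(-1.078451) / 0.2 = 5.39 days

5.39


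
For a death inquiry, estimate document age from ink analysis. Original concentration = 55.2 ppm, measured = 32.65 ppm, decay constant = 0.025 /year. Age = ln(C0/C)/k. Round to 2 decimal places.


Document age estimation:
C0/C = 55.2 / 32.65 = 1.690658
ln(C0/C) = 0.525118
t = 0.525118 / 0.025 = 21.00 years

21.00


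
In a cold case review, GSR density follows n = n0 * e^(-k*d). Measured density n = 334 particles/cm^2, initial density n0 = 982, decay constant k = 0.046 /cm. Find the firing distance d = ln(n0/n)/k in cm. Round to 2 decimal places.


GSR distance calculation:
n0/n = 982 / 334 = 2.94012
ln(n0/n) = 1.07845
d = 1.07845 / 0.046 = 23.44 cm

23.44


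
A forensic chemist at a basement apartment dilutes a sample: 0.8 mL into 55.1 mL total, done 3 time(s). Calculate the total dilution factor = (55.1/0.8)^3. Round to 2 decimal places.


Dilution factor calculation:
Single dilution = V_total / V_sample = 55.1 / 0.8 ≈ 68.875
Number of dilutions = 3
Total DF = (55.1 / 0.8)^3 (full precision, rounded at the end) = 326726.86

326726.86


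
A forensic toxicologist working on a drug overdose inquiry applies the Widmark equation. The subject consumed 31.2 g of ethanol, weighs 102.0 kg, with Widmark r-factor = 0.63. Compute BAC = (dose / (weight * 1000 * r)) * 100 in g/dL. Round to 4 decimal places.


Applying the Widmark formula:
BAC = (dose_g / (body_wt * 1000 * r)) * 100
Denominator = 102.0 * 1000 * 0.63 = 64260
BAC = (31.2 / 64260) * 100
BAC = 0.0486 g/dL

0.0486


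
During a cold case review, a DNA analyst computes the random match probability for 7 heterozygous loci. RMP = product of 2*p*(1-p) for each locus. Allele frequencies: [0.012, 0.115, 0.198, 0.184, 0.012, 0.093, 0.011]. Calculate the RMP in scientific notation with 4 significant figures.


Computing RMP for 7 loci:
Locus 1: 2 * 0.012 * 0.988 = 0.023712
Locus 2: 2 * 0.115 * 0.885 = 0.20355
Locus 3: 2 * 0.198 * 0.802 = 0.317592
Locus 4: 2 * 0.184 * 0.816 = 0.300288
Locus 5: 2 * 0.012 * 0.988 = 0.023712
Locus 6: 2 * 0.093 * 0.907 = 0.168702
Locus 7: 2 * 0.011 * 0.989 = 0.021758
RMP = 4.006e-08

4.006e-08


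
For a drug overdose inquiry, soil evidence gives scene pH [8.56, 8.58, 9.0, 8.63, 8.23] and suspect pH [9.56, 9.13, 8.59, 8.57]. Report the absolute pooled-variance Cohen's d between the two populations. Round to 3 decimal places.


Pooled-variance Cohen's d for soil pH comparison:
Scene mean = 43 / 5 = 8.6
Suspect mean = 35.85 / 4 = 8.9625
Scene sample variance s_s^2 = 0.07495
Suspect sample variance s_c^2 = 0.225958
Pooled variance = ((n_s-1)*s_s^2 + (n_c-1)*s_c^2) / (n_s + n_c - 2) = 0.139668
Pooled SD = sqrt(0.139668) = 0.373722
Mean difference = -0.3625
|d| = |-0.3625| / 0.373722 = 0.970

0.970


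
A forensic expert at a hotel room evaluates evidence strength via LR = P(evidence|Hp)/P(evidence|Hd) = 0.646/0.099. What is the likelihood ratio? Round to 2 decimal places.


Likelihood ratio calculation:
LR = P(E|Hp) / P(E|Hd)
LR = 0.646 / 0.099
LR = 6.53

6.53


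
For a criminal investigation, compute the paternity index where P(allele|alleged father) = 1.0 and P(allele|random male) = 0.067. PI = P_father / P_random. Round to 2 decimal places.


Paternity Index calculation:
PI = P(allele|father) / P(allele|random)
PI = 1.0 / 0.067
PI = 14.93

14.93


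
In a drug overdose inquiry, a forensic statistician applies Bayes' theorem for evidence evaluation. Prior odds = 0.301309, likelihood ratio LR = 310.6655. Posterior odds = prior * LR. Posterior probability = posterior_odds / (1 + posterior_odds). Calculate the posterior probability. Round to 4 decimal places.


Bayesian evidence evaluation:
Posterior odds = prior_odds * LR = 0.301309 * 310.6655 = 93.60631
Posterior probability = posterior_odds / (1 + posterior_odds)
= 93.60631 / (1 + 93.60631)
= 93.60631 / 94.60631
= 0.9894

0.9894


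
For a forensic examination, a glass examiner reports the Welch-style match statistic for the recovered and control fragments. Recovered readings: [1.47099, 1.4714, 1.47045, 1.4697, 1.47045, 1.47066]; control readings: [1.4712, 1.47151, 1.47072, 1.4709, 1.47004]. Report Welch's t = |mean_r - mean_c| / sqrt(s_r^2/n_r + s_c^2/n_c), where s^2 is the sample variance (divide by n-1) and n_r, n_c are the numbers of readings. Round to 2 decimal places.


Welch's t-criterion for glass RI comparison:
Recovered mean = sum / n_r = 8.82365 / 6 = 1.4706083
Control mean = sum / n_c = 7.35437 / 5 = 1.470874
Recovered sample variance s_r^2 = 3.30057e-07
Control sample variance s_c^2 = 3.0768e-07
Welch SE (unpooled) = sqrt(s_r^2/n_r + s_c^2/n_c) = sqrt(5.50094e-08 + 6.1536e-08) = sqrt(1.16545e-07) = 0.000341387
|mean_r - mean_c| = 0.000265667
t = 0.000265667 / 0.000341387 = 0.78

0.78


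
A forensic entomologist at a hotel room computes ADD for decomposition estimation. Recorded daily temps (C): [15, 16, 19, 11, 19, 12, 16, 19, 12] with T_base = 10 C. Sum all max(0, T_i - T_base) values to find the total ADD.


Computing ADD day by day:
Day 1: max(0, 15 - 10) = 5
Day 2: max(0, 16 - 10) = 6
Day 3: max(0, 19 - 10) = 9
Day 4: max(0, 11 - 10) = 1
Day 5: max(0, 19 - 10) = 9
Day 6: max(0, 12 - 10) = 2
Day 7: max(0, 16 - 10) = 6
Day 8: max(0, 19 - 10) = 9
Day 9: max(0, 12 - 10) = 2
Total ADD = 49

49


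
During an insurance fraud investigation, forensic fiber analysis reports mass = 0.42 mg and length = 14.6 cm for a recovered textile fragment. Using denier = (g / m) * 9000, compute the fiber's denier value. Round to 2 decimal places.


Denier calculation:
Mass in grams = 0.42 mg / 1000 = 0.00042 g
Length in meters = 14.6 cm / 100 = 0.146 m
Linear density = mass / length = 0.00042 / 0.146 = 0.00287671 g/m
Denier = (g/m) * 9000 = 0.00287671 * 9000 = 25.89

25.89


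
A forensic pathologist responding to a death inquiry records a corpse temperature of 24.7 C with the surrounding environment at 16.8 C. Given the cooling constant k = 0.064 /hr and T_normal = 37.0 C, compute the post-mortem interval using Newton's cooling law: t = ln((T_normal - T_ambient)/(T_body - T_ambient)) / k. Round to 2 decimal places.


Using Newton's law of cooling:
t = ln((T_normal - T_ambient) / (T_body - T_ambient)) / k
T_normal - T_ambient = 20.2
T_body - T_ambient = 7.9
Ratio = 2.556962
ln(ratio) = 0.93882
t = 0.93882 / 0.064 = 14.67 hours

14.67


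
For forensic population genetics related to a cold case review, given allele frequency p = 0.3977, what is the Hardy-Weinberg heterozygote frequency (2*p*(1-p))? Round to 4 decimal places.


Hardy-Weinberg heterozygote frequency:
q = 1 - p = 1 - 0.3977 = 0.6023
2pq = 2 * 0.3977 * 0.6023 = 0.4791

0.4791


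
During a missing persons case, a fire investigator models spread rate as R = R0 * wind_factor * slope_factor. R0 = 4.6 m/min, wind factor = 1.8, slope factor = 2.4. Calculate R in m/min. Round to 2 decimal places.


Fire spread rate calculation:
R = R0 * wind_factor * slope_factor
= 4.6 * 1.8 * 2.4
= 8.28 * 2.4
= 19.87 m/min

19.87


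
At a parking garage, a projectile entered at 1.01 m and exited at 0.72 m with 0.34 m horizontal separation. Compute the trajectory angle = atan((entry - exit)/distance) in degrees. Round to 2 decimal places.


Bullet trajectory angle:
Height difference = 1.01 - 0.72 = 0.29 m
angle = atan(0.29 / 0.34)
angle = atan(0.852941)
angle = 40.46 degrees

40.46


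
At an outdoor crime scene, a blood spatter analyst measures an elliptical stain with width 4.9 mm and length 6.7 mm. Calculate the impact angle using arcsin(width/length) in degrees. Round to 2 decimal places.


Blood spatter impact angle calculation:
width / length = 4.9 / 6.7 = 0.731343
angle = arcsin(0.731343)
angle = 47.00 degrees

47.00


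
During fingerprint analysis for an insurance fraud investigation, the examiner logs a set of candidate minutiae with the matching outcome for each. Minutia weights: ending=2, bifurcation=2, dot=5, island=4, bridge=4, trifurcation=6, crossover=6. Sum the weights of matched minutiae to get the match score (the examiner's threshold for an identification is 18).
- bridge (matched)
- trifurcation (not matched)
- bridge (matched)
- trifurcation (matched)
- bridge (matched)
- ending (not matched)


Weighted minutiae match score:
  bridge: matched, +4 (running total 4)
  trifurcation: not matched, +0
  bridge: matched, +4 (running total 8)
  trifurcation: matched, +6 (running total 14)
  bridge: matched, +4 (running total 18)
  ending: not matched, +0
Total score = 18
Threshold = 18; verdict = identification

18


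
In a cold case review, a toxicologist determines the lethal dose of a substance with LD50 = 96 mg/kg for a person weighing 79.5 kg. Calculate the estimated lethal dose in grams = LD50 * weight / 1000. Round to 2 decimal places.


Lethal dose calculation:
Lethal dose = LD50 * body_weight / 1000
= 96 * 79.5 / 1000
= 7632 / 1000
= 7.63 g

7.63


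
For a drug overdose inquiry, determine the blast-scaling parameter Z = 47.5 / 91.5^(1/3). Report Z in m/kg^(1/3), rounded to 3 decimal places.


Scaled distance calculation:
W^(1/3) = 91.5^(1/3) = 4.506164
Z = R / W^(1/3) = 47.5 / 4.506164
Z = 10.541 m/kg^(1/3)

10.541


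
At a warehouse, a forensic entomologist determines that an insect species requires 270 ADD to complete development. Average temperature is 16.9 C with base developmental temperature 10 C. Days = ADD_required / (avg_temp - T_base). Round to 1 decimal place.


Insect development time:
Effective temperature = avg_temp - T_base = 16.9 - 10 = 6.9 C
Days = ADD / effective_temp = 270 / 6.9 = 39.1 days

39.1


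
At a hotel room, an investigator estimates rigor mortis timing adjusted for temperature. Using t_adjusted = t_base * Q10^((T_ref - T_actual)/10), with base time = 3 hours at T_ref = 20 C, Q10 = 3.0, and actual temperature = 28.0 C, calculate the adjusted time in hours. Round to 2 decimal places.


Rigor mortis time adjustment:
Exponent = (T_ref - T_actual) / 10 = (20 - 28.0) / 10 = -0.8
Q10 factor = 3.0^-0.8 = 0.41524
t_adjusted = 3 * 0.41524 = 1.25 hours

1.25
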